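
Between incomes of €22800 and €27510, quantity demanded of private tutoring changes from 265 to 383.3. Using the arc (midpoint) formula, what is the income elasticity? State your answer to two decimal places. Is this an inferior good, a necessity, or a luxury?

ΔQ = 383.3 − 265 = 118.3; midpoint Q̄ = (265 + 383.3)/2 = 324.15.
ΔI = 27510 − 22800 = 4710; midpoint Ī = (22800 + 27510)/2 = 25155.
η = (ΔQ/Q̄) ÷ (ΔI/Ī) = (118.3/324.15) ÷ (4710/25155) = 1.95.
η > 1 ⇒ luxury.

1.95 (luxury)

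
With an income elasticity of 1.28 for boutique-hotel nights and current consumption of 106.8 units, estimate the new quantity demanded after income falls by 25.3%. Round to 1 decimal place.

%ΔQ ≈ η × %ΔI = 1.28 × (-25.3%) = -32.384%.
New Q ≈ 106.8 × (1 − 0.32384) = 72.2.

72.2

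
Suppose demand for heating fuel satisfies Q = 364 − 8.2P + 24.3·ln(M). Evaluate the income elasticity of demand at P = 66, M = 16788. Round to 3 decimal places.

0.410

At P = 66, M = 16788: Q = 59.201.
Holding P constant, ∂Q/∂M = 24.3/M = 0.00144746.
η_M = (∂Q/∂M)·(M/Q) = 0.00144746 × (16788/59.201) = 0.410.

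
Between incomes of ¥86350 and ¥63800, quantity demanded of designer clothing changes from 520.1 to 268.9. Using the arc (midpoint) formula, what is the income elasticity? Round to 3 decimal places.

2.120

ΔQ = 268.9 − 520.1 = -251.2; midpoint Q̄ = (520.1 + 268.9)/2 = 394.5.
ΔI = 63800 − 86350 = -22550; midpoint Ī = (86350 + 63800)/2 = 75075.
η = (ΔQ/Q̄) ÷ (ΔI/Ī) = (-251.2/394.5) ÷ (-22550/75075) = 2.120.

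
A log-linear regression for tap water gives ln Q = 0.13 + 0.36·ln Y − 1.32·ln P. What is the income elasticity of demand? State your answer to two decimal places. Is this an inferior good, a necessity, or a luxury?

0.36 (necessity)

In a log-linear demand, the coefficient on ln Y is the income elasticity.
So η = 0.36.
0 < η < 1 ⇒ necessity.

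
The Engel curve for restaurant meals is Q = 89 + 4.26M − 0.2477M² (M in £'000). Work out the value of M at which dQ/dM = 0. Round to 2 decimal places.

8.60

dQ/dM = 4.26 − 0.4954M.
The good is inferior where dQ/dM < 0. Setting dQ/dM = 0 gives M = 4.26 / 0.4954 = 8.60.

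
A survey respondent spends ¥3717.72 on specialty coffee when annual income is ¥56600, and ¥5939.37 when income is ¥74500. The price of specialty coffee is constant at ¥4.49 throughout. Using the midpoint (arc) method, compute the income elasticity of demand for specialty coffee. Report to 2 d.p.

With a constant price, Q₁ = 3717.72/4.49 = 828.000 and Q₂ = 5939.37/4.49 = 1322.800 (equivalently, work directly with expenditure since P cancels).
Midpoint %ΔQ = (5939.37 − 3717.72)/4828.55 = 0.46011; midpoint %ΔI = (74500 − 56600)/65550 = 0.27307.
η = 0.46011 / 0.27307 = 1.68.

1.68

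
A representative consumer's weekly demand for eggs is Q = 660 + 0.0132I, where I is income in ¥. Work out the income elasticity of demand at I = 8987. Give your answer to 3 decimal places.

At I = 8987: Q = 778.628.
dQ/dI = 0.0132.
η = (dQ/dI)·(I/Q) = 0.0132 × (8987/778.628) = 0.152.

0.152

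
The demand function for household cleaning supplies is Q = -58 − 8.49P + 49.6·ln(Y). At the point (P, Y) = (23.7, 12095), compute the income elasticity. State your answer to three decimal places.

At P = 23.7, Y = 12095: Q = 207.054.
Holding P constant, ∂Q/∂Y = 49.6/Y = 0.00410087.
η_Y = (∂Q/∂Y)·(Y/Q) = 0.00410087 × (12095/207.054) = 0.240.

0.240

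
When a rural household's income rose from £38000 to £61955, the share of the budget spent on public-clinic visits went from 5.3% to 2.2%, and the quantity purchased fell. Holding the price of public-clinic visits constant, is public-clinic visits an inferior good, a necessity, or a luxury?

Quantity demanded falls as income rises, so η < 0.

inferior good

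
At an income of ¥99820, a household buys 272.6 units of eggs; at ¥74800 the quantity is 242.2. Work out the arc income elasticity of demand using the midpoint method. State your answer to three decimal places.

0.412

ΔQ = 242.2 − 272.6 = -30.4; midpoint Q̄ = (272.6 + 242.2)/2 = 257.4.
ΔI = 74800 − 99820 = -25020; midpoint Ī = (99820 + 74800)/2 = 87310.
η = (ΔQ/Q̄) ÷ (ΔI/Ī) = (-30.4/257.4) ÷ (-25020/87310) = 0.412.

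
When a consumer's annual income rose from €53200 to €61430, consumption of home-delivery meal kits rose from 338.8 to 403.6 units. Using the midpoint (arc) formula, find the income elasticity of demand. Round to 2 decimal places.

ΔQ = 403.6 − 338.8 = 64.8; midpoint Q̄ = (338.8 + 403.6)/2 = 371.2.
ΔI = 61430 − 53200 = 8230; midpoint Ī = (53200 + 61430)/2 = 57315.
η = (ΔQ/Q̄) ÷ (ΔI/Ī) = (64.8/371.2) ÷ (8230/57315) = 1.22.

1.22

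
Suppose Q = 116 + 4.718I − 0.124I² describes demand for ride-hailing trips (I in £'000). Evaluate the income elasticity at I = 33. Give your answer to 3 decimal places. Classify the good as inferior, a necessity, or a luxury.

-0.837 (inferior good)

At I = 33: Q = 136.6580.
dQ/dI = 4.718 − 0.248I = -3.46600.
η = (dQ/dI)·(I/Q) = -3.46600 × (33/136.6580) = -0.837.
η < 0 ⇒ inferior good.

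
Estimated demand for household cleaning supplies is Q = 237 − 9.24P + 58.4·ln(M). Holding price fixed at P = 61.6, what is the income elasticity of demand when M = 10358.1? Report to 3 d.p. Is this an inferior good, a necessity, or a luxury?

At P = 61.6, M = 10358.1: Q = 207.755.
Holding P constant, ∂Q/∂M = 58.4/M = 0.0056381.
η_M = (∂Q/∂M)·(M/Q) = 0.0056381 × (10358.1/207.755) = 0.281.
Since 0 < η < 1, this is a necessity.

0.281 (necessity)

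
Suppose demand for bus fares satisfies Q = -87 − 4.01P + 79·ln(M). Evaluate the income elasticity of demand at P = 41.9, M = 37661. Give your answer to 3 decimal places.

0.137

At P = 41.9, M = 37661: Q = 577.355.
Holding P constant, ∂Q/∂M = 79/M = 0.00209766.
η_M = (∂Q/∂M)·(M/Q) = 0.00209766 × (37661/577.355) = 0.137.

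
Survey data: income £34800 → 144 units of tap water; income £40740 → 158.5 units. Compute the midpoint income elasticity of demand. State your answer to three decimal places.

ΔQ = 158.5 − 144 = 14.5; midpoint Q̄ = (144 + 158.5)/2 = 151.25.
ΔI = 40740 − 34800 = 5940; midpoint Ī = (34800 + 40740)/2 = 37770.
η = (ΔQ/Q̄) ÷ (ΔI/Ī) = (14.5/151.25) ÷ (5940/37770) = 0.610.

0.610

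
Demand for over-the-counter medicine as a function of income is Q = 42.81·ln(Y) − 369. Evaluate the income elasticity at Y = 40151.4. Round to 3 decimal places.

At Y = 40151.4: Q = 84.804.
dQ/dY = 42.81/Y = 0.00106621 at this income.
η = (dQ/dY)·(Y/Q) = 0.00106621 × (40151.4/84.804) = 0.505.

0.505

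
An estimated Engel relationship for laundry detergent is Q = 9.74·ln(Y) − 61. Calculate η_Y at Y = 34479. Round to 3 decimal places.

At Y = 34479: Q = 40.765.
dQ/dY = 9.74/Y = 0.000282491 at this income.
η = (dQ/dY)·(Y/Q) = 0.000282491 × (34479/40.765) = 0.239.

0.239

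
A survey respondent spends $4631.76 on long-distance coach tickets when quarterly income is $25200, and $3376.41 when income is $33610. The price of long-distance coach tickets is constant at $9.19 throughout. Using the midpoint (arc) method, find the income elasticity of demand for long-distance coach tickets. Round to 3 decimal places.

-1.096

With a constant price, Q₁ = 4631.76/9.19 = 504.000 and Q₂ = 3376.41/9.19 = 367.400 (equivalently, work directly with expenditure since P cancels).
Midpoint %ΔQ = (3376.41 − 4631.76)/4004.09 = -0.31352; midpoint %ΔI = (33610 − 25200)/29405 = 0.28601.
η = -0.31352 / 0.28601 = -1.096.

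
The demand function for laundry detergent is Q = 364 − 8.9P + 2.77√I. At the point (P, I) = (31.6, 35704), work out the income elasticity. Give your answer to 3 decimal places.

At P = 31.6, I = 35704: Q = 606.165.
Holding P constant, ∂Q/∂I = 2.77/(2√I) = 0.00732979.
η_I = (∂Q/∂I)·(I/Q) = 0.00732979 × (35704/606.165) = 0.432.

0.432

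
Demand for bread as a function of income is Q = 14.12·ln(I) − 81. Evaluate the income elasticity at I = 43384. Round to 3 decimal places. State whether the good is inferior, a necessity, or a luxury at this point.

0.202 (necessity)

At I = 43384: Q = 69.771.
dQ/dI = 14.12/I = 0.000325466 at this income.
η = (dQ/dI)·(I/Q) = 0.000325466 × (43384/69.771) = 0.202.
Since 0 < η < 1, the good is a necessity.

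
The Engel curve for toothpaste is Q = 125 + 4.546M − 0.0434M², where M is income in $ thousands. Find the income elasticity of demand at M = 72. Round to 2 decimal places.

At M = 72: Q = 227.3264.
dQ/dM = 4.546 − 0.0868M = -1.70360.
η = (dQ/dM)·(M/Q) = -1.70360 × (72/227.3264) = -0.54.

-0.54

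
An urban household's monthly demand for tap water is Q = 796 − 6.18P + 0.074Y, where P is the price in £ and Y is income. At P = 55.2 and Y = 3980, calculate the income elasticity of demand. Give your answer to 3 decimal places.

At P = 55.2, Y = 3980: Q = 749.384.
Holding P constant, ∂Q/∂Y = 0.074.
η_Y = (∂Q/∂Y)·(Y/Q) = 0.074 × (3980/749.384) = 0.393.

0.393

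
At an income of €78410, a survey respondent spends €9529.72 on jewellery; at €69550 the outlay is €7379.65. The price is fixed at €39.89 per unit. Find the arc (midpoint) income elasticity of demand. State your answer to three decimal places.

2.123

With a constant price, Q₁ = 9529.72/39.89 = 238.900 and Q₂ = 7379.65/39.89 = 185.000 (equivalently, work directly with expenditure since P cancels).
Midpoint %ΔQ = (7379.65 − 9529.72)/8454.69 = -0.25431; midpoint %ΔI = (69550 − 78410)/73980 = -0.11976.
η = -0.25431 / -0.11976 = 2.123.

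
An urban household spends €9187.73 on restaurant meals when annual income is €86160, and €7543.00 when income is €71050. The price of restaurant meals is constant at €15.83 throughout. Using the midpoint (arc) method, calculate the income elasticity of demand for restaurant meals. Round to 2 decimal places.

With a constant price, Q₁ = 9187.73/15.83 = 580.400 and Q₂ = 7543.00/15.83 = 476.500 (equivalently, work directly with expenditure since P cancels).
Midpoint %ΔQ = (7543.00 − 9187.73)/8365.37 = -0.19661; midpoint %ΔI = (71050 − 86160)/78605 = -0.19223.
η = -0.19661 / -0.19223 = 1.02.

1.02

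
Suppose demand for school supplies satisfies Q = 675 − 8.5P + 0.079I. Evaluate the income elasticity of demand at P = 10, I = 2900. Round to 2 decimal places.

0.28

At P = 10, I = 2900: Q = 819.100.
Holding P constant, ∂Q/∂I = 0.079.
η_I = (∂Q/∂I)·(I/Q) = 0.079 × (2900/819.100) = 0.28.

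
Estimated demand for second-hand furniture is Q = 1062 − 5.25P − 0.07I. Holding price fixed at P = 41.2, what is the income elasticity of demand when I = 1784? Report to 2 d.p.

-0.17

At P = 41.2, I = 1784: Q = 720.820.
Holding P constant, ∂Q/∂I = −0.07.
η_I = (∂Q/∂I)·(I/Q) = -0.07 × (1784/720.820) = -0.17.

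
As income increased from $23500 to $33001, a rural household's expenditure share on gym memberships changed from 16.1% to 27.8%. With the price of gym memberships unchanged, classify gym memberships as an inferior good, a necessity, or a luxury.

The budget share rises as income rises, so η > 1.

luxury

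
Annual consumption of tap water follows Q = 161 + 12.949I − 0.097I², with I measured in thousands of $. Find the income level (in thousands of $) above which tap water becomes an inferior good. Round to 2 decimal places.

66.75

dQ/dI = 12.949 − 0.194I.
The good is inferior where dQ/dI < 0. Setting dQ/dI = 0 gives I = 12.949 / 0.194 = 66.75.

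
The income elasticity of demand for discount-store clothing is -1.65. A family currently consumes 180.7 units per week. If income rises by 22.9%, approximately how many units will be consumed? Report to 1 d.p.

112.4

%ΔQ ≈ η × %ΔI = -1.65 × 22.9% = -37.785%.
New Q ≈ 180.7 × (1 − 0.37785) = 112.4.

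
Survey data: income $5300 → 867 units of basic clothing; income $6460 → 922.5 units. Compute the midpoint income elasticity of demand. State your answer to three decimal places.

0.314

ΔQ = 922.5 − 867 = 55.5; midpoint Q̄ = (867 + 922.5)/2 = 894.75.
ΔI = 6460 − 5300 = 1160; midpoint Ī = (5300 + 6460)/2 = 5880.
η = (ΔQ/Q̄) ÷ (ΔI/Ī) = (55.5/894.75) ÷ (1160/5880) = 0.314.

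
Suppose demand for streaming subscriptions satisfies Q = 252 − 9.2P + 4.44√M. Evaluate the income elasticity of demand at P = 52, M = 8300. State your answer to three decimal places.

1.136

At P = 52, M = 8300: Q = 178.103.
Holding P constant, ∂Q/∂M = 4.44/(2√M) = 0.0243677.
η_M = (∂Q/∂M)·(M/Q) = 0.0243677 × (8300/178.103) = 1.136.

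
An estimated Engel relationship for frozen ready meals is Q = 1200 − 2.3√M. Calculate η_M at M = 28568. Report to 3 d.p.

At M = 28568: Q = 811.252.
dQ/dM = -2.3/(2√M) = -0.0068039 at this income.
η = (dQ/dM)·(M/Q) = -0.0068039 × (28568/811.252) = -0.240.

-0.240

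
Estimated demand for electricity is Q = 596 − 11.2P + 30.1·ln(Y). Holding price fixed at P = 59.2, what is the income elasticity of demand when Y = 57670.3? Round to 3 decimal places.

At P = 59.2, Y = 57670.3: Q = 262.931.
Holding P constant, ∂Q/∂Y = 30.1/Y = 0.000521932.
η_Y = (∂Q/∂Y)·(Y/Q) = 0.000521932 × (57670.3/262.931) = 0.114.

0.114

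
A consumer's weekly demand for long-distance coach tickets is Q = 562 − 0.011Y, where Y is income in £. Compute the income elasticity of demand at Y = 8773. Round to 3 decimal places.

At Y = 8773: Q = 465.497.
dQ/dY = −0.011.
η = (dQ/dY)·(Y/Q) = -0.011 × (8773/465.497) = -0.207.

-0.207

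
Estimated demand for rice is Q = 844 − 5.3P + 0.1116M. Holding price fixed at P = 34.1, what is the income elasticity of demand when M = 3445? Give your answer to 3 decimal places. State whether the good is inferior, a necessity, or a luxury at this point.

At P = 34.1, M = 3445: Q = 1047.732.
Holding P constant, ∂Q/∂M = 0.1116.
η_M = (∂Q/∂M)·(M/Q) = 0.1116 × (3445/1047.732) = 0.367.
Since 0 < η < 1, this is a necessity.

0.367 (necessity)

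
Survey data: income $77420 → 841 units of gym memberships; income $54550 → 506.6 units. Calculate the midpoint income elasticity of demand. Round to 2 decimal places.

1.43

ΔQ = 506.6 − 841 = -334.4; midpoint Q̄ = (841 + 506.6)/2 = 673.8.
ΔI = 54550 − 77420 = -22870; midpoint Ī = (77420 + 54550)/2 = 65985.
η = (ΔQ/Q̄) ÷ (ΔI/Ī) = (-334.4/673.8) ÷ (-22870/65985) = 1.43.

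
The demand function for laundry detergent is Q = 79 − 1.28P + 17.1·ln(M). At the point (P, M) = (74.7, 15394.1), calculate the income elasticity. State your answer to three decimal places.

0.115

At P = 74.7, M = 15394.1: Q = 148.258.
Holding P constant, ∂Q/∂M = 17.1/M = 0.00111082.
η_M = (∂Q/∂M)·(M/Q) = 0.00111082 × (15394.1/148.258) = 0.115.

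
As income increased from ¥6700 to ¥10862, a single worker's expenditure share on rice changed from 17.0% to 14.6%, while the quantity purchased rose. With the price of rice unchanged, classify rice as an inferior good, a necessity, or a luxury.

Quantity rises but the budget share falls as income rises, so 0 < η < 1.

necessity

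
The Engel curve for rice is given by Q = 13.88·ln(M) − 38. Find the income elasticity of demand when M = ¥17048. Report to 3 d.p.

0.143

At M = 17048: Q = 97.244.
dQ/dM = 13.88/M = 0.000814172 at this income.
η = (dQ/dM)·(M/Q) = 0.000814172 × (17048/97.244) = 0.143.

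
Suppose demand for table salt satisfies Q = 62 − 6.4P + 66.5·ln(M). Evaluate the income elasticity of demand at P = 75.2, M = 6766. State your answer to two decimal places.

At P = 75.2, M = 6766: Q = 167.228.
Holding P constant, ∂Q/∂M = 66.5/M = 0.00982855.
η_M = (∂Q/∂M)·(M/Q) = 0.00982855 × (6766/167.228) = 0.40.

0.40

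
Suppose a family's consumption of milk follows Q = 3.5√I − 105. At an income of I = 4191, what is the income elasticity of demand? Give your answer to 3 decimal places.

0.932

At I = 4191: Q = 121.583.
dQ/dI = 3.5/(2√I) = 0.0270321 at this income.
η = (dQ/dI)·(I/Q) = 0.0270321 × (4191/121.583) = 0.932.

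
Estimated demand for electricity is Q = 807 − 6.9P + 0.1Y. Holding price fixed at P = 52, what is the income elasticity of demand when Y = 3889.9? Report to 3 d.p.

At P = 52, Y = 3889.9: Q = 837.190.
Holding P constant, ∂Q/∂Y = 0.1.
η_Y = (∂Q/∂Y)·(Y/Q) = 0.1 × (3889.9/837.190) = 0.465.

0.465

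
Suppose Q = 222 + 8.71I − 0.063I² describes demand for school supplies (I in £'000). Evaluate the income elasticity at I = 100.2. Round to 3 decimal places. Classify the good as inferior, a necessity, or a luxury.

-0.849 (inferior good)

At I = 100.2: Q = 462.2195.
dQ/dI = 8.71 − 0.126I = -3.91520.
η = (dQ/dI)·(I/Q) = -3.91520 × (100.2/462.2195) = -0.849.
η < 0 ⇒ inferior good.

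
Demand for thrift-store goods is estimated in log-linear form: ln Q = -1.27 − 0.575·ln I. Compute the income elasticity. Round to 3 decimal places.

-0.575

In a log-linear demand, the coefficient on ln I is the income elasticity.
So η = -0.575.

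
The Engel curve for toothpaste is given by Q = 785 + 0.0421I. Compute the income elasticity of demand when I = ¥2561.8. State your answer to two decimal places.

At I = 2561.8: Q = 892.852.
dQ/dI = 0.0421.
η = (dQ/dI)·(I/Q) = 0.0421 × (2561.8/892.852) = 0.12.

0.12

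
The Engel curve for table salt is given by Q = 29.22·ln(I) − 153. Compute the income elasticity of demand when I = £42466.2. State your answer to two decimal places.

At I = 42466.2: Q = 158.382.
dQ/dI = 29.22/I = 0.000688077 at this income.
η = (dQ/dI)·(I/Q) = 0.000688077 × (42466.2/158.382) = 0.18.

0.18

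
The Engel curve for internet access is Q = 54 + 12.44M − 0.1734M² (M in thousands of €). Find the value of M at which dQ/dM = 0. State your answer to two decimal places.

35.87

dQ/dM = 12.44 − 0.3468M.
The good is inferior where dQ/dM < 0. Setting dQ/dM = 0 gives M = 12.44 / 0.3468 = 35.87.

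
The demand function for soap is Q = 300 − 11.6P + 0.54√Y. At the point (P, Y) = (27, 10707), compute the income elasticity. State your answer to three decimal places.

0.655

At P = 27, Y = 10707: Q = 42.676.
Holding P constant, ∂Q/∂Y = 0.54/(2√Y) = 0.00260934.
η_Y = (∂Q/∂Y)·(Y/Q) = 0.00260934 × (10707/42.676) = 0.655.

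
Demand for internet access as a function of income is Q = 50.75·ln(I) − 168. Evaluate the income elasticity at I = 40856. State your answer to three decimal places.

At I = 40856: Q = 370.854.
dQ/dI = 50.75/I = 0.00124217 at this income.
η = (dQ/dI)·(I/Q) = 0.00124217 × (40856/370.854) = 0.137.

0.137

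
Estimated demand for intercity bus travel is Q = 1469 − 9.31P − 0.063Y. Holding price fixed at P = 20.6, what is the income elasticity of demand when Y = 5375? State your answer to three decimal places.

-0.361

At P = 20.6, Y = 5375: Q = 938.589.
Holding P constant, ∂Q/∂Y = −0.063.
η_Y = (∂Q/∂Y)·(Y/Q) = -0.063 × (5375/938.589) = -0.361.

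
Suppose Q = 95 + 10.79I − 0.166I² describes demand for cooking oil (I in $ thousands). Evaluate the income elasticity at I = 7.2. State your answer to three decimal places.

At I = 7.2: Q = 164.0826.
dQ/dI = 10.79 − 0.332I = 8.39960.
η = (dQ/dI)·(I/Q) = 8.39960 × (7.2/164.0826) = 0.369.

0.369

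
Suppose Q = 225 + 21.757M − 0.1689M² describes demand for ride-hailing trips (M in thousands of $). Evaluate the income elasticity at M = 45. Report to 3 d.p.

At M = 45: Q = 862.0425.
dQ/dM = 21.757 − 0.3378M = 6.55600.
η = (dQ/dM)·(M/Q) = 6.55600 × (45/862.0425) = 0.342.

0.342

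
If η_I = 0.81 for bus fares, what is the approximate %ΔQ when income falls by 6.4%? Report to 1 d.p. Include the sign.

%ΔQ ≈ η × %ΔI = 0.81 × (-6.4%) = -5.2%.

-5.2%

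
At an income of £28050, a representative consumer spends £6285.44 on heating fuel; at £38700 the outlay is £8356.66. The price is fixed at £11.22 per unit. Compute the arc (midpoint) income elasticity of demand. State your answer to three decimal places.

With a constant price, Q₁ = 6285.44/11.22 = 560.200 and Q₂ = 8356.66/11.22 = 744.800 (equivalently, work directly with expenditure since P cancels).
Midpoint %ΔQ = (8356.66 − 6285.44)/7321.05 = 0.28291; midpoint %ΔI = (38700 − 28050)/33375 = 0.31910.
η = 0.28291 / 0.31910 = 0.887.

0.887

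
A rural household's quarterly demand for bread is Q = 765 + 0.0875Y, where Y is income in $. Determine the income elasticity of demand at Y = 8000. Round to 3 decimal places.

0.478

At Y = 8000: Q = 1465.000.
dQ/dY = 0.0875.
η = (dQ/dY)·(Y/Q) = 0.0875 × (8000/1465.000) = 0.478.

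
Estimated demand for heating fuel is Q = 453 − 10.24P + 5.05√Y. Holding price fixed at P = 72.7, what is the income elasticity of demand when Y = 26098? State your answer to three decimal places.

0.778

At P = 72.7, Y = 26098: Q = 524.373.
Holding P constant, ∂Q/∂Y = 5.05/(2√Y) = 0.01563.
η_Y = (∂Q/∂Y)·(Y/Q) = 0.01563 × (26098/524.373) = 0.778.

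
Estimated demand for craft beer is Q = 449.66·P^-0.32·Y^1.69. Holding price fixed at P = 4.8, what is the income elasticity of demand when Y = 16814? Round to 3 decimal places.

1.690

For a multiplicative demand Q = A·P^α·Y^β, the income elasticity is β everywhere.
Here β = 1.69, so η = 1.690.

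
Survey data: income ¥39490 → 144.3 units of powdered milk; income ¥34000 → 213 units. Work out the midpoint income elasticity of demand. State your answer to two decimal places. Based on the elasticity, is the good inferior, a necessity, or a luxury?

-2.57 (inferior good)

ΔQ = 213 − 144.3 = 68.7; midpoint Q̄ = (144.3 + 213)/2 = 178.65.
ΔI = 34000 − 39490 = -5490; midpoint Ī = (39490 + 34000)/2 = 36745.
η = (ΔQ/Q̄) ÷ (ΔI/Ī) = (68.7/178.65) ÷ (-5490/36745) = -2.57.
η < 0 ⇒ inferior good.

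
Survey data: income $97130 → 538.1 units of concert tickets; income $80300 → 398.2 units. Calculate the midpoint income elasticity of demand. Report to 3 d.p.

ΔQ = 398.2 − 538.1 = -139.9; midpoint Q̄ = (538.1 + 398.2)/2 = 468.15.
ΔI = 80300 − 97130 = -16830; midpoint Ī = (97130 + 80300)/2 = 88715.
η = (ΔQ/Q̄) ÷ (ΔI/Ī) = (-139.9/468.15) ÷ (-16830/88715) = 1.575.

1.575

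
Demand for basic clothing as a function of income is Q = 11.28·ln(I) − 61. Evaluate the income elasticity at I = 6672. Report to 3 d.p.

0.294

At I = 6672: Q = 38.328.
dQ/dI = 11.28/I = 0.00169065 at this income.
η = (dQ/dI)·(I/Q) = 0.00169065 × (6672/38.328) = 0.294.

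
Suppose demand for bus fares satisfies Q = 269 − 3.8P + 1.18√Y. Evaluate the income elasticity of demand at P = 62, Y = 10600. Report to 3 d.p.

0.392

At P = 62, Y = 10600: Q = 154.888.
Holding P constant, ∂Q/∂Y = 1.18/(2√Y) = 0.00573059.
η_Y = (∂Q/∂Y)·(Y/Q) = 0.00573059 × (10600/154.888) = 0.392.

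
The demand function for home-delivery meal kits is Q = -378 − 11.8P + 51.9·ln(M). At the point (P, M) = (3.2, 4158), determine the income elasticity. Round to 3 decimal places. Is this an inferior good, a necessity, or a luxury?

At P = 3.2, M = 4158: Q = 16.712.
Holding P constant, ∂Q/∂M = 51.9/M = 0.012482.
η_M = (∂Q/∂M)·(M/Q) = 0.012482 × (4158/16.712) = 3.106.
Since η > 1, this is a luxury.

3.106 (luxury)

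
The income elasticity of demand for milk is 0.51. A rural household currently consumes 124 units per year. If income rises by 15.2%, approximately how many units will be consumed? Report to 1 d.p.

%ΔQ ≈ η × %ΔI = 0.51 × 15.2% = 7.752%.
New Q ≈ 124 × (1 + 0.07752) = 133.6.

133.6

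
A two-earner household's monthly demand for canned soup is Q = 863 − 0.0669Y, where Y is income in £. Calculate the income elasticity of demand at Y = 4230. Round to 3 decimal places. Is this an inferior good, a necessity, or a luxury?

At Y = 4230: Q = 580.013.
dQ/dY = −0.0669.
η = (dQ/dY)·(Y/Q) = -0.0669 × (4230/580.013) = -0.488.
Since η < 0, the good is an inferior good.

-0.488 (inferior good)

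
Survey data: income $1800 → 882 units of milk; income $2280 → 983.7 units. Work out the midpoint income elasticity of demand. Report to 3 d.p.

0.463

ΔQ = 983.7 − 882 = 101.7; midpoint Q̄ = (882 + 983.7)/2 = 932.85.
ΔI = 2280 − 1800 = 480; midpoint Ī = (1800 + 2280)/2 = 2040.
η = (ΔQ/Q̄) ÷ (ΔI/Ī) = (101.7/932.85) ÷ (480/2040) = 0.463.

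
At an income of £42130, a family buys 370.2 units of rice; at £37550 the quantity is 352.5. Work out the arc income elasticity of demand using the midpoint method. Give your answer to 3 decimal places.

ΔQ = 352.5 − 370.2 = -17.7; midpoint Q̄ = (370.2 + 352.5)/2 = 361.35.
ΔI = 37550 − 42130 = -4580; midpoint Ī = (42130 + 37550)/2 = 39840.
η = (ΔQ/Q̄) ÷ (ΔI/Ī) = (-17.7/361.35) ÷ (-4580/39840) = 0.426.

0.426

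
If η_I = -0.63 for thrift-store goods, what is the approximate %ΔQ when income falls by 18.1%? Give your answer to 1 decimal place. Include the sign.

%ΔQ ≈ η × %ΔI = -0.63 × (-18.1%) = 11.4%.

11.4%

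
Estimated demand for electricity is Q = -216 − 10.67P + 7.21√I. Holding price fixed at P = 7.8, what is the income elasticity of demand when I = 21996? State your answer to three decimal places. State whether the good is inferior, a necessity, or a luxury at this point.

0.694 (necessity)

At P = 7.8, I = 21996: Q = 770.093.
Holding P constant, ∂Q/∂I = 7.21/(2√I) = 0.0243071.
η_I = (∂Q/∂I)·(I/Q) = 0.0243071 × (21996/770.093) = 0.694.
Since 0 < η < 1, this is a necessity.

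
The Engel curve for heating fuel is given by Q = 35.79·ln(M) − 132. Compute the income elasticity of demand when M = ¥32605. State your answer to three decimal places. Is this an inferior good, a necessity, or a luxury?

At M = 32605: Q = 239.938.
dQ/dM = 35.79/M = 0.00109768 at this income.
η = (dQ/dM)·(M/Q) = 0.00109768 × (32605/239.938) = 0.149.
Since 0 < η < 1, the good is a necessity.

0.149 (necessity)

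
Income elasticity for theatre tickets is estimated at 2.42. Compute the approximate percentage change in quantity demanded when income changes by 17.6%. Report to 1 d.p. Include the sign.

42.6%

%ΔQ ≈ η × %ΔI = 2.42 × 17.6% = 42.6%.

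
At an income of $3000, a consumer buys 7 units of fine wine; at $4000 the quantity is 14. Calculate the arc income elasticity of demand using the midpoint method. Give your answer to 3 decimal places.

2.333

ΔQ = 14 − 7 = 7; midpoint Q̄ = (7 + 14)/2 = 10.5.
ΔI = 4000 − 3000 = 1000; midpoint Ī = (3000 + 4000)/2 = 3500.
η = (ΔQ/Q̄) ÷ (ΔI/Ī) = (7/10.5) ÷ (1000/3500) = 2.333.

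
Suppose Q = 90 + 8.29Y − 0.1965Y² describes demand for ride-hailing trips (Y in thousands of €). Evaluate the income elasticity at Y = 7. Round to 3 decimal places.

At Y = 7: Q = 138.4015.
dQ/dY = 8.29 − 0.393Y = 5.53900.
η = (dQ/dY)·(Y/Q) = 5.53900 × (7/138.4015) = 0.280.

0.280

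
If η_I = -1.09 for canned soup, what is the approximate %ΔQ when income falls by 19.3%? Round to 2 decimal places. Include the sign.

21.04%

%ΔQ ≈ η × %ΔI = -1.09 × (-19.3%) = 21.04%.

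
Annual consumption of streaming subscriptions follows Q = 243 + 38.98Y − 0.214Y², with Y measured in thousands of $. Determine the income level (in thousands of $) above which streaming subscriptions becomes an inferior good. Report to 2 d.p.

dQ/dY = 38.98 − 0.428Y.
The good is inferior where dQ/dY < 0. Setting dQ/dY = 0 gives Y = 38.98 / 0.428 = 91.07.

91.07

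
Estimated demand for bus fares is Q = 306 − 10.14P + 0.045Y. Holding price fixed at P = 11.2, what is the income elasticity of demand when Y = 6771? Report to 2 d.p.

At P = 11.2, Y = 6771: Q = 497.127.
Holding P constant, ∂Q/∂Y = 0.045.
η_Y = (∂Q/∂Y)·(Y/Q) = 0.045 × (6771/497.127) = 0.61.

0.61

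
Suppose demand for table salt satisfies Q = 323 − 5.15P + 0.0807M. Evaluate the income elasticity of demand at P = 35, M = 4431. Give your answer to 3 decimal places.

0.715

At P = 35, M = 4431: Q = 500.332.
Holding P constant, ∂Q/∂M = 0.0807.
η_M = (∂Q/∂M)·(M/Q) = 0.0807 × (4431/500.332) = 0.715.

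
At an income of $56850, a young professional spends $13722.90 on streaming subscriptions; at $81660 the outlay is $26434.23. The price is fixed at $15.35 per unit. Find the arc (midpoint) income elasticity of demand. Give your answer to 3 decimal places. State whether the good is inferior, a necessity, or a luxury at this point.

1.767 (luxury)

With a constant price, Q₁ = 13722.90/15.35 = 894.000 and Q₂ = 26434.23/15.35 = 1722.100 (equivalently, work directly with expenditure since P cancels).
Midpoint %ΔQ = (26434.23 − 13722.90)/20078.56 = 0.63308; midpoint %ΔI = (81660 − 56850)/69255 = 0.35824.
η = 0.63308 / 0.35824 = 1.767.
η > 1 ⇒ luxury.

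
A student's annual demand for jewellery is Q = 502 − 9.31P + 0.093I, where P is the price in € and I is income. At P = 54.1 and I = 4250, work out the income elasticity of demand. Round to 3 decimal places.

1.004

At P = 54.1, I = 4250: Q = 393.579.
Holding P constant, ∂Q/∂I = 0.093.
η_I = (∂Q/∂I)·(I/Q) = 0.093 × (4250/393.579) = 1.004.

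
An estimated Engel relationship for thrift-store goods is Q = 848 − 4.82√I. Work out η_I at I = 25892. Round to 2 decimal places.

At I = 25892: Q = 72.414.
dQ/dI = -4.82/(2√I) = -0.0149773 at this income.
η = (dQ/dI)·(I/Q) = -0.0149773 × (25892/72.414) = -5.36.

-5.36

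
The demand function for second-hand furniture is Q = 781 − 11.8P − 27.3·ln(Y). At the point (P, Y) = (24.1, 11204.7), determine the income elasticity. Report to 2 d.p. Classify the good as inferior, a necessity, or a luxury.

At P = 24.1, Y = 11204.7: Q = 242.072.
Holding P constant, ∂Q/∂Y = -27.3/Y = -0.00243648.
η_Y = (∂Q/∂Y)·(Y/Q) = -0.00243648 × (11204.7/242.072) = -0.11.
Since η < 0, this is an inferior good.

-0.11 (inferior good)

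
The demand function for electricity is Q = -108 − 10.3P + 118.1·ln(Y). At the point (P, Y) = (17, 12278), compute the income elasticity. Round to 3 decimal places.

At P = 17, Y = 12278: Q = 828.878.
Holding P constant, ∂Q/∂Y = 118.1/Y = 0.00961883.
η_Y = (∂Q/∂Y)·(Y/Q) = 0.00961883 × (12278/828.878) = 0.142.

0.142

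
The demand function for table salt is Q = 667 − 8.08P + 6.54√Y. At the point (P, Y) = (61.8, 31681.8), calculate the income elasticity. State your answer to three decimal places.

At P = 61.8, Y = 31681.8: Q = 1331.736.
Holding P constant, ∂Q/∂Y = 6.54/(2√Y) = 0.0183714.
η_Y = (∂Q/∂Y)·(Y/Q) = 0.0183714 × (31681.8/1331.736) = 0.437.

0.437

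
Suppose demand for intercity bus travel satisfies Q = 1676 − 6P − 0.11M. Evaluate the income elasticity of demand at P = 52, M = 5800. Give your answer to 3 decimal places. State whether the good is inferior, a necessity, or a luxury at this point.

-0.879 (inferior good)

At P = 52, M = 5800: Q = 726.000.
Holding P constant, ∂Q/∂M = −0.11.
η_M = (∂Q/∂M)·(M/Q) = -0.11 × (5800/726.000) = -0.879.
Since η < 0, this is an inferior good.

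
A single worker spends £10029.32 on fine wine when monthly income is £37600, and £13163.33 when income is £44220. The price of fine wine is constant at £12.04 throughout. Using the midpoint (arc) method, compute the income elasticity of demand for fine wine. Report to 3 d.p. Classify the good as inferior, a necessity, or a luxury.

With a constant price, Q₁ = 10029.32/12.04 = 833.000 and Q₂ = 13163.33/12.04 = 1093.300 (equivalently, work directly with expenditure since P cancels).
Midpoint %ΔQ = (13163.33 − 10029.32)/11596.33 = 0.27026; midpoint %ΔI = (44220 − 37600)/40910 = 0.16182.
η = 0.27026 / 0.16182 = 1.670.
η > 1 ⇒ luxury.

1.670 (luxury)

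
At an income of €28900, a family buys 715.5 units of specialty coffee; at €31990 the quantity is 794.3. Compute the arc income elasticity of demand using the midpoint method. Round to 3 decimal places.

ΔQ = 794.3 − 715.5 = 78.8; midpoint Q̄ = (715.5 + 794.3)/2 = 754.9.
ΔI = 31990 − 28900 = 3090; midpoint Ī = (28900 + 31990)/2 = 30445.
η = (ΔQ/Q̄) ÷ (ΔI/Ī) = (78.8/754.9) ÷ (3090/30445) = 1.028.

1.028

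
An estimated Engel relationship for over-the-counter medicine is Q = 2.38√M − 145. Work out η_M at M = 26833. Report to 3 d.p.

At M = 26833: Q = 244.863.
dQ/dM = 2.38/(2√M) = 0.00726461 at this income.
η = (dQ/dM)·(M/Q) = 0.00726461 × (26833/244.863) = 0.796.

0.796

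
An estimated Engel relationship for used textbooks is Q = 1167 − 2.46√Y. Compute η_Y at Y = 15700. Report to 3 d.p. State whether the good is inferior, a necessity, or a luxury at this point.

At Y = 15700: Q = 858.763.
dQ/dY = -2.46/(2√Y) = -0.00981647 at this income.
η = (dQ/dY)·(Y/Q) = -0.00981647 × (15700/858.763) = -0.179.
Since η < 0, the good is an inferior good.

-0.179 (inferior good)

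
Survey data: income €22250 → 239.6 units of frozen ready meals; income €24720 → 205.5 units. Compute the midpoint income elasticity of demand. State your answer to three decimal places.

-1.457

ΔQ = 205.5 − 239.6 = -34.1; midpoint Q̄ = (239.6 + 205.5)/2 = 222.55.
ΔI = 24720 − 22250 = 2470; midpoint Ī = (22250 + 24720)/2 = 23485.
η = (ΔQ/Q̄) ÷ (ΔI/Ī) = (-34.1/222.55) ÷ (2470/23485) = -1.457.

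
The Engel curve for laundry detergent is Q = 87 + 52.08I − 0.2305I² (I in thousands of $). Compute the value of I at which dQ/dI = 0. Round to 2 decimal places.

dQ/dI = 52.08 − 0.461I.
The good is inferior where dQ/dI < 0. Setting dQ/dI = 0 gives I = 52.08 / 0.461 = 112.97.

112.97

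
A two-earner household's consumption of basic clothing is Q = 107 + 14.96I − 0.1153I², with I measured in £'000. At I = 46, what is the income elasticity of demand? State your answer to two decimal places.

0.36

At I = 46: Q = 551.1852.
dQ/dI = 14.96 − 0.2306I = 4.35240.
η = (dQ/dI)·(I/Q) = 4.35240 × (46/551.1852) = 0.36.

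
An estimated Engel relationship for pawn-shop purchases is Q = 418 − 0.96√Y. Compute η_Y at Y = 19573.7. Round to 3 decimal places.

At Y = 19573.7: Q = 283.690.
dQ/dY = -0.96/(2√Y) = -0.00343087 at this income.
η = (dQ/dY)·(Y/Q) = -0.00343087 × (19573.7/283.690) = -0.237.

-0.237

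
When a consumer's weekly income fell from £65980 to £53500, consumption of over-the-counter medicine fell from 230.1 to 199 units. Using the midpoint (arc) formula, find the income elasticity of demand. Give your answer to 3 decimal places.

0.694

ΔQ = 199 − 230.1 = -31.1; midpoint Q̄ = (230.1 + 199)/2 = 214.55.
ΔI = 53500 − 65980 = -12480; midpoint Ī = (65980 + 53500)/2 = 59740.
η = (ΔQ/Q̄) ÷ (ΔI/Ī) = (-31.1/214.55) ÷ (-12480/59740) = 0.694.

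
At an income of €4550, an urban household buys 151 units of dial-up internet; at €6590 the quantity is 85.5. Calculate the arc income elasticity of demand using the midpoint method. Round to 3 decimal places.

ΔQ = 85.5 − 151 = -65.5; midpoint Q̄ = (151 + 85.5)/2 = 118.25.
ΔI = 6590 − 4550 = 2040; midpoint Ī = (4550 + 6590)/2 = 5570.
η = (ΔQ/Q̄) ÷ (ΔI/Ī) = (-65.5/118.25) ÷ (2040/5570) = -1.512.

-1.512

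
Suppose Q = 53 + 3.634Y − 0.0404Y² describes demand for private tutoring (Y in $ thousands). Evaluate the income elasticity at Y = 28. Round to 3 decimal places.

At Y = 28: Q = 123.0784.
dQ/dY = 3.634 − 0.0808Y = 1.37160.
η = (dQ/dY)·(Y/Q) = 1.37160 × (28/123.0784) = 0.312.

0.312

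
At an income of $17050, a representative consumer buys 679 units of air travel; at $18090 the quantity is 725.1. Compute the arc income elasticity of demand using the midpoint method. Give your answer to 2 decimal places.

1.11

ΔQ = 725.1 − 679 = 46.1; midpoint Q̄ = (679 + 725.1)/2 = 702.05.
ΔI = 18090 − 17050 = 1040; midpoint Ī = (17050 + 18090)/2 = 17570.
η = (ΔQ/Q̄) ÷ (ΔI/Ī) = (46.1/702.05) ÷ (1040/17570) = 1.11.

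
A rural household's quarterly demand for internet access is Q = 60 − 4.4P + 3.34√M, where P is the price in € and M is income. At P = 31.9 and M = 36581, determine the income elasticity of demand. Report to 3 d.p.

0.572

At P = 31.9, M = 36581: Q = 558.454.
Holding P constant, ∂Q/∂M = 3.34/(2√M) = 0.0087315.
η_M = (∂Q/∂M)·(M/Q) = 0.0087315 × (36581/558.454) = 0.572.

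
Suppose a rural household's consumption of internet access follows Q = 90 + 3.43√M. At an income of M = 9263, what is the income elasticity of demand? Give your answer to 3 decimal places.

At M = 9263: Q = 420.119.
dQ/dM = 3.43/(2√M) = 0.0178192 at this income.
η = (dQ/dM)·(M/Q) = 0.0178192 × (9263/420.119) = 0.393.

0.393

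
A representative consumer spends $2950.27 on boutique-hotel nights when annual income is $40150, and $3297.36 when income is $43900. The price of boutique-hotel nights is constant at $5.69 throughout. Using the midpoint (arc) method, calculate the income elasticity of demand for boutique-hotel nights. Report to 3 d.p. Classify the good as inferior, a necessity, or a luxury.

1.245 (luxury)

With a constant price, Q₁ = 2950.27/5.69 = 518.501 and Q₂ = 3297.36/5.69 = 579.501 (equivalently, work directly with expenditure since P cancels).
Midpoint %ΔQ = (3297.36 − 2950.27)/3123.82 = 0.11111; midpoint %ΔI = (43900 − 40150)/42025 = 0.08923.
η = 0.11111 / 0.08923 = 1.245.
η > 1 ⇒ luxury.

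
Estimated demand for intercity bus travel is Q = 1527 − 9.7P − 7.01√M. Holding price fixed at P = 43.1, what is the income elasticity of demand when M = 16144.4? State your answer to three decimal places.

At P = 43.1, M = 16144.4: Q = 218.235.
Holding P constant, ∂Q/∂M = -7.01/(2√M) = -0.0275853.
η_M = (∂Q/∂M)·(M/Q) = -0.0275853 × (16144.4/218.235) = -2.041.

-2.041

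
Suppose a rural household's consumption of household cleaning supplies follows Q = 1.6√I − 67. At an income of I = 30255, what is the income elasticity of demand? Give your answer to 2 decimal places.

At I = 30255: Q = 211.303.
dQ/dI = 1.6/(2√I) = 0.0045993 at this income.
η = (dQ/dI)·(I/Q) = 0.0045993 × (30255/211.303) = 0.66.

0.66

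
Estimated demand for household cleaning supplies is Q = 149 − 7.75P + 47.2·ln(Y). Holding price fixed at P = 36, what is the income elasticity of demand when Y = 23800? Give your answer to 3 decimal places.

At P = 36, Y = 23800: Q = 345.655.
Holding P constant, ∂Q/∂Y = 47.2/Y = 0.00198319.
η_Y = (∂Q/∂Y)·(Y/Q) = 0.00198319 × (23800/345.655) = 0.137.

0.137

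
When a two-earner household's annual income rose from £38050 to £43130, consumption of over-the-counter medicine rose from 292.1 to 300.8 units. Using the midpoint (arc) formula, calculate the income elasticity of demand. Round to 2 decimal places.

ΔQ = 300.8 − 292.1 = 8.7; midpoint Q̄ = (292.1 + 300.8)/2 = 296.45.
ΔI = 43130 − 38050 = 5080; midpoint Ī = (38050 + 43130)/2 = 40590.
η = (ΔQ/Q̄) ÷ (ΔI/Ī) = (8.7/296.45) ÷ (5080/40590) = 0.23.

0.23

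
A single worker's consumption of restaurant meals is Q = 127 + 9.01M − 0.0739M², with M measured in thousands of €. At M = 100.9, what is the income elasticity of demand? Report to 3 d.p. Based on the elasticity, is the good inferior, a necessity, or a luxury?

-2.099 (inferior good)

At M = 100.9: Q = 283.7471.
dQ/dM = 9.01 − 0.1478M = -5.90302.
η = (dQ/dM)·(M/Q) = -5.90302 × (100.9/283.7471) = -2.099.
η < 0 ⇒ inferior good.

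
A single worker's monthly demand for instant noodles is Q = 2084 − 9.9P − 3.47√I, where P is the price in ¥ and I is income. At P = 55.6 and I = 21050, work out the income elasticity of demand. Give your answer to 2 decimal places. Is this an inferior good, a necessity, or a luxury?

-0.24 (inferior good)

At P = 55.6, I = 21050: Q = 1030.111.
Holding P constant, ∂Q/∂I = -3.47/(2√I) = -0.0119584.
η_I = (∂Q/∂I)·(I/Q) = -0.0119584 × (21050/1030.111) = -0.24.
Since η < 0, this is an inferior good.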